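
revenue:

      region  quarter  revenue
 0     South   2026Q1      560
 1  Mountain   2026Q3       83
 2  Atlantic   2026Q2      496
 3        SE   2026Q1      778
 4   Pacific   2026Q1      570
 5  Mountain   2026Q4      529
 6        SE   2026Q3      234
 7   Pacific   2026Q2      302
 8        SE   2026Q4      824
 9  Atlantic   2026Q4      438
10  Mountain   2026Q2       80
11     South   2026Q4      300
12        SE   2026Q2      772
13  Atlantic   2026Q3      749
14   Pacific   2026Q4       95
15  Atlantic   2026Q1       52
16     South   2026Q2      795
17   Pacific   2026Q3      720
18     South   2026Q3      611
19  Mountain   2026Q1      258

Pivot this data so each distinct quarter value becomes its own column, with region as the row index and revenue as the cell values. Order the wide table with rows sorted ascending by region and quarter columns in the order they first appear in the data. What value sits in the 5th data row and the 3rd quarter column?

795

With rows sorted ascending by region, row 5 is region=South. quarter columns in first-appearance order: 2026Q1, 2026Q3, 2026Q2, 2026Q4; column 3 is 2026Q2.
Long rows with region=South, quarter=2026Q2: revenue = 795.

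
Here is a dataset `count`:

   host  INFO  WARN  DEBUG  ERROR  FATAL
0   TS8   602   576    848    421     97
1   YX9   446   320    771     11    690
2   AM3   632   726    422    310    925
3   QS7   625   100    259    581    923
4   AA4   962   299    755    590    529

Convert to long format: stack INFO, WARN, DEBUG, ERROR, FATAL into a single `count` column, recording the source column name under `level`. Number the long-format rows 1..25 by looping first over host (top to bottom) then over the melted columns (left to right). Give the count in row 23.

755

25 rows total (5 × 5). Row 23: index ⌊(23-1)/5⌋ = 4 into host → AA4; (23-1) mod 5 = 2 into the melted columns → DEBUG.
So row 23 is (AA4, DEBUG, 755); count = 755.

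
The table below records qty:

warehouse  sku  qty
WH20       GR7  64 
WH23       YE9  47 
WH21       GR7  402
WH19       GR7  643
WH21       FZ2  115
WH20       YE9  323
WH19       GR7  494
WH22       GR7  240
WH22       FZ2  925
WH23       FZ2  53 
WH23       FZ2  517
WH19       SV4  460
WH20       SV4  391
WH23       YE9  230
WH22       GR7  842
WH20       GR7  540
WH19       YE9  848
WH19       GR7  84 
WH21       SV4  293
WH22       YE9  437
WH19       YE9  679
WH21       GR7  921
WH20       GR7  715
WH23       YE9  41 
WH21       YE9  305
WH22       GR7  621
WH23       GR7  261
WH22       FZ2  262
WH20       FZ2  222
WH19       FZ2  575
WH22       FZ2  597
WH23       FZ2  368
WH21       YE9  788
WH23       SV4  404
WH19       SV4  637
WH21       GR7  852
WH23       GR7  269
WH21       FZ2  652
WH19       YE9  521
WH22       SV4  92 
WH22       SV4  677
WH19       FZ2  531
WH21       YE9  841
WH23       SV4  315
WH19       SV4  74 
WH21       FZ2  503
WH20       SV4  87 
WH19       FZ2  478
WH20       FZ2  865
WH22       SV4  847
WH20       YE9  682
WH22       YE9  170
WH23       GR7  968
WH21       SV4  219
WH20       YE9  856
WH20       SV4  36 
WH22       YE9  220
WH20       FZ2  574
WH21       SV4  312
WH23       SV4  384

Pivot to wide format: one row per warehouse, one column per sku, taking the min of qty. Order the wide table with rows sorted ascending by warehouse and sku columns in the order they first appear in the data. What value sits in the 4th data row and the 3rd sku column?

With rows sorted ascending by warehouse, row 4 is warehouse=WH22. sku columns in first-appearance order: GR7, YE9, FZ2, SV4; column 3 is FZ2.
Long rows with warehouse=WH22, sku=FZ2: min(925, 262, 597) = 262.

262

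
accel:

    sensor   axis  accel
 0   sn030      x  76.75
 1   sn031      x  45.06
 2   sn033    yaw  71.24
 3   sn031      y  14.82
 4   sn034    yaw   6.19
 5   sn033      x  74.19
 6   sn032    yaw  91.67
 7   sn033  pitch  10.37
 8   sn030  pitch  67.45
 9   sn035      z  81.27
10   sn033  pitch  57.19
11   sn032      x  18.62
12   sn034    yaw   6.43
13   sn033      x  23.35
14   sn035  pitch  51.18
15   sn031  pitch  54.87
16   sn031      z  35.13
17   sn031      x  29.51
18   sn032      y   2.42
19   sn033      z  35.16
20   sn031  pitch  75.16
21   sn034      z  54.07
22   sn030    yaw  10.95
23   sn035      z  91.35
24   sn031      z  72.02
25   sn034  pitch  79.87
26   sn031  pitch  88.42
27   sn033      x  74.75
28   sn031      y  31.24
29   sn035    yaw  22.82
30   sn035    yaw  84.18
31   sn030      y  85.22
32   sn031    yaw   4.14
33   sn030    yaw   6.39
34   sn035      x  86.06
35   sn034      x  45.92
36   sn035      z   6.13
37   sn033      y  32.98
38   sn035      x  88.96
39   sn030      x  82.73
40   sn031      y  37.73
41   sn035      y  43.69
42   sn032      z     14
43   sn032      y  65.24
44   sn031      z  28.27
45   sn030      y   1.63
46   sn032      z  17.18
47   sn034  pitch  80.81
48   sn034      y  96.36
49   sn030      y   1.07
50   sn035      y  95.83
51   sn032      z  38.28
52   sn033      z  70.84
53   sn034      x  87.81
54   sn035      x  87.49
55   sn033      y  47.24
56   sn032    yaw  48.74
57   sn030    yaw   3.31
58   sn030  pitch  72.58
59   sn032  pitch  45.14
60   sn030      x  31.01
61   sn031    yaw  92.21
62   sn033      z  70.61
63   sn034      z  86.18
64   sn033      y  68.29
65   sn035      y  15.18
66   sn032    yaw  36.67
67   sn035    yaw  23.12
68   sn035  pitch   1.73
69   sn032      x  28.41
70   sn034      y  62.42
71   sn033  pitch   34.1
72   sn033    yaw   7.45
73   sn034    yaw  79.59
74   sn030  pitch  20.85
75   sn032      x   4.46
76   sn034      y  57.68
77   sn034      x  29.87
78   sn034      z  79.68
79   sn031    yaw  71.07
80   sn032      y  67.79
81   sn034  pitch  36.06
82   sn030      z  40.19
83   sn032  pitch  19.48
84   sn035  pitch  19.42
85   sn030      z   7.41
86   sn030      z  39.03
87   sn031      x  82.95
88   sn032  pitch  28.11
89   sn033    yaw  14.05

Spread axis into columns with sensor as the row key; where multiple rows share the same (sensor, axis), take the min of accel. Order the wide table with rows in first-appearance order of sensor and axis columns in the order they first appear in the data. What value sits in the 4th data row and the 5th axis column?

With rows in first-appearance order of sensor, row 4 is sensor=sn034. axis columns in first-appearance order: x, yaw, y, pitch, z; column 5 is z.
Long rows with sensor=sn034, axis=z: min(54.07, 86.18, 79.68) = 54.07.

54.07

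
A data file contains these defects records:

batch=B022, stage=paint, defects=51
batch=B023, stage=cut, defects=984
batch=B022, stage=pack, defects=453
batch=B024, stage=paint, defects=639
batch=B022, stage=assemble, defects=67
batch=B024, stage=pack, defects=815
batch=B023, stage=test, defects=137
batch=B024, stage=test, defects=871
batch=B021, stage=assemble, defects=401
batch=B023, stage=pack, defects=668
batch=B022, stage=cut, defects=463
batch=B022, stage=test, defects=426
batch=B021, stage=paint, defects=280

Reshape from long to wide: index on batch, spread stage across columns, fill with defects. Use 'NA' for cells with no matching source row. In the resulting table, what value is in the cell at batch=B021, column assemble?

401

The long row with batch=B021, stage=assemble has defects=401.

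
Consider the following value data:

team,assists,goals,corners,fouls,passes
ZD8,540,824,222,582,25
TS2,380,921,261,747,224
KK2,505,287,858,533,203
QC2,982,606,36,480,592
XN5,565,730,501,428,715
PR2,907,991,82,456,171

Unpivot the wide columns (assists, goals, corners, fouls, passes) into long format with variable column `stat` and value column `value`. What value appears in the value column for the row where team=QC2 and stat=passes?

Unpivoting turns each (team, wide-column) pair into one long row.
The wide cell at row QC2, column passes holds 592, so the long row (QC2, passes) has value=592.

592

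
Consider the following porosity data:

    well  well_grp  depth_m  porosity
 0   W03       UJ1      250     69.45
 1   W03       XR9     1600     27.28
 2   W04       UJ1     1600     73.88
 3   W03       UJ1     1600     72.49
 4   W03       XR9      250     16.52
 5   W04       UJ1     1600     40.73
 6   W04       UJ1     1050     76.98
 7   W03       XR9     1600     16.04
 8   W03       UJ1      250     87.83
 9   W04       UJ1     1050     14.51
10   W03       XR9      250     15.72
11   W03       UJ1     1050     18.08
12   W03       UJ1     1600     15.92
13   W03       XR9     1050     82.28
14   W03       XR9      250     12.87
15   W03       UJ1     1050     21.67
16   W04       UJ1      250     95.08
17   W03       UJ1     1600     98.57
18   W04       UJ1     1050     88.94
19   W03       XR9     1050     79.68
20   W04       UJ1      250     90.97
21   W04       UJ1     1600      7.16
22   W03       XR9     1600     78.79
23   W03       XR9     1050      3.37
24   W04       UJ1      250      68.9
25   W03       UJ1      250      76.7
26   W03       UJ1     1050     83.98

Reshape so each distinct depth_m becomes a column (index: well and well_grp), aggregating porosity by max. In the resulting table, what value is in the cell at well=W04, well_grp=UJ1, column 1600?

73.88

Rows with well=W04, well_grp=UJ1 and depth_m=1600: porosity values are 73.88, 40.73, 7.16.
max(73.88, 40.73, 7.16) = 73.88.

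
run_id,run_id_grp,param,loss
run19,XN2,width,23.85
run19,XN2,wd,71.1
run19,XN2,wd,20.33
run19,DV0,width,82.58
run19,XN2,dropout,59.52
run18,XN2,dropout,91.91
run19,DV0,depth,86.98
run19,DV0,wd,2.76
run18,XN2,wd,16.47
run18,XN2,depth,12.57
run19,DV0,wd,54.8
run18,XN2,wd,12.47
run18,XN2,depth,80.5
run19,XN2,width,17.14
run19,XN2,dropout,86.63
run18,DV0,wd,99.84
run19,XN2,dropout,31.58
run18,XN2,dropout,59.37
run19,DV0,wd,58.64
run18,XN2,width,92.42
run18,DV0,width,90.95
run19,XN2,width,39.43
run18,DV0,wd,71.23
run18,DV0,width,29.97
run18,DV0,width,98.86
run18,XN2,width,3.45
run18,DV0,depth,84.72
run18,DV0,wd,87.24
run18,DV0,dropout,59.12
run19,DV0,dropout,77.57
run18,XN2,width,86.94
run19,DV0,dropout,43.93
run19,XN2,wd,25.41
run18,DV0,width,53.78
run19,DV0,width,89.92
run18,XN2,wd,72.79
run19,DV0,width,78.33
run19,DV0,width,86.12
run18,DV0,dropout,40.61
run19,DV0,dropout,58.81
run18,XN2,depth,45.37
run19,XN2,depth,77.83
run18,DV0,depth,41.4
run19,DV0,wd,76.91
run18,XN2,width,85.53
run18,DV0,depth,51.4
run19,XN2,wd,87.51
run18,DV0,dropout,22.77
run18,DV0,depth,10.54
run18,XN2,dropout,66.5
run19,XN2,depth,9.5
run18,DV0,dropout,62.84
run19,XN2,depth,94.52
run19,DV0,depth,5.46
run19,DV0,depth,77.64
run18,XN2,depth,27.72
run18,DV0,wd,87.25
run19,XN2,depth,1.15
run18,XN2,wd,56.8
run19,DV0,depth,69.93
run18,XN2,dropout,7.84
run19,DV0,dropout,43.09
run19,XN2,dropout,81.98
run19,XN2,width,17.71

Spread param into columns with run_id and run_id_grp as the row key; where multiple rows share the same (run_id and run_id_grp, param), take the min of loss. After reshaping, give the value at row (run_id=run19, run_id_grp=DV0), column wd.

Rows with run_id=run19, run_id_grp=DV0 and param=wd: loss values are 2.76, 54.8, 58.64, 76.91.
min(2.76, 54.8, 58.64, 76.91) = 2.76.

2.76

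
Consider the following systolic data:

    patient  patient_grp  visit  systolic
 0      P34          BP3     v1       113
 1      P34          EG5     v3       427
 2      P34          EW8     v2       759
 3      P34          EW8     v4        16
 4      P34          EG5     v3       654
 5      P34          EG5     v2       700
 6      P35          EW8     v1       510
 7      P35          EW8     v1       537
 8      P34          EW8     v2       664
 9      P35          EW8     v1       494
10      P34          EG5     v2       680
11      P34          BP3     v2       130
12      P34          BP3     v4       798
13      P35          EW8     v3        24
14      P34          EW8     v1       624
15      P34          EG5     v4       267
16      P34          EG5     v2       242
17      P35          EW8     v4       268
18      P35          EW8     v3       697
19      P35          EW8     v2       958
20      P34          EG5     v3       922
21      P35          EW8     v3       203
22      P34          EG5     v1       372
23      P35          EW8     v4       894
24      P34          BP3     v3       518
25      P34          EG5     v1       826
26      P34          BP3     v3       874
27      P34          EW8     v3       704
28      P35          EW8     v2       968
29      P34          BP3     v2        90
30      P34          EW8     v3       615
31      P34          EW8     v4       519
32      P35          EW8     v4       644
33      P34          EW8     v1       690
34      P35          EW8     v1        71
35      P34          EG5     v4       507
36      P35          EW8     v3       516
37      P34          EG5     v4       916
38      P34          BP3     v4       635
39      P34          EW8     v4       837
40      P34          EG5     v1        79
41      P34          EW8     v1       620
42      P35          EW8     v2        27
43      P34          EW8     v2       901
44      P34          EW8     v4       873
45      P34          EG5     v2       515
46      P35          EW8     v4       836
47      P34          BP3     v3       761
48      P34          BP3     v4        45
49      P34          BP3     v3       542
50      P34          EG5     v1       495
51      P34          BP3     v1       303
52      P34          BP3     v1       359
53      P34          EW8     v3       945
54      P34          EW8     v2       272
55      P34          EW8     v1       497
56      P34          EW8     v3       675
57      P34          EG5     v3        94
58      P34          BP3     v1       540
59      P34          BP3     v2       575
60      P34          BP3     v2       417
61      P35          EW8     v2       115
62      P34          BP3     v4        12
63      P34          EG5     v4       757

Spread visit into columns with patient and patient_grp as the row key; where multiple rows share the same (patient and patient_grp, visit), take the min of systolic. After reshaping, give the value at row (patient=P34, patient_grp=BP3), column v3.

518

Rows with patient=P34, patient_grp=BP3 and visit=v3: systolic values are 518, 874, 761, 542.
min(518, 874, 761, 542) = 518.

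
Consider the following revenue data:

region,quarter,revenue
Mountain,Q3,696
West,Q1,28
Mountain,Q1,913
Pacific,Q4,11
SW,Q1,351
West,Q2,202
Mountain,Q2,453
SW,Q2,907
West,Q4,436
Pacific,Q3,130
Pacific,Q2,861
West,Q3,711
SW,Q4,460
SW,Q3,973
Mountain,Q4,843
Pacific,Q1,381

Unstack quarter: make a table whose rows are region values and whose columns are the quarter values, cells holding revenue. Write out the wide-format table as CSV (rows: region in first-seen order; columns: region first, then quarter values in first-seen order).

region,Q3,Q1,Q4,Q2
Mountain,696,913,843,453
West,711,28,436,202
Pacific,130,381,11,861
SW,973,351,460,907

Columns: region plus the 4 distinct quarter values (Q3, Q1, Q4, Q2).
For example, row Mountain column Q3 takes revenue=696 from the long row (Mountain, Q3).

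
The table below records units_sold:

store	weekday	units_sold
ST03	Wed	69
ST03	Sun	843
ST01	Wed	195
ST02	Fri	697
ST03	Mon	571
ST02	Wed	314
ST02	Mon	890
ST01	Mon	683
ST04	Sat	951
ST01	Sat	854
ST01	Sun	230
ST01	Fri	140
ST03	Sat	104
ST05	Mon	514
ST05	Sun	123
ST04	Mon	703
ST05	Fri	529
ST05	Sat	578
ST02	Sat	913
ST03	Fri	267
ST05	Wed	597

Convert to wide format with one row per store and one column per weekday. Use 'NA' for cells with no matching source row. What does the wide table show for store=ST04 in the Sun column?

No long-format row has store=ST04 and weekday=Sun, so the cell is NA.

NA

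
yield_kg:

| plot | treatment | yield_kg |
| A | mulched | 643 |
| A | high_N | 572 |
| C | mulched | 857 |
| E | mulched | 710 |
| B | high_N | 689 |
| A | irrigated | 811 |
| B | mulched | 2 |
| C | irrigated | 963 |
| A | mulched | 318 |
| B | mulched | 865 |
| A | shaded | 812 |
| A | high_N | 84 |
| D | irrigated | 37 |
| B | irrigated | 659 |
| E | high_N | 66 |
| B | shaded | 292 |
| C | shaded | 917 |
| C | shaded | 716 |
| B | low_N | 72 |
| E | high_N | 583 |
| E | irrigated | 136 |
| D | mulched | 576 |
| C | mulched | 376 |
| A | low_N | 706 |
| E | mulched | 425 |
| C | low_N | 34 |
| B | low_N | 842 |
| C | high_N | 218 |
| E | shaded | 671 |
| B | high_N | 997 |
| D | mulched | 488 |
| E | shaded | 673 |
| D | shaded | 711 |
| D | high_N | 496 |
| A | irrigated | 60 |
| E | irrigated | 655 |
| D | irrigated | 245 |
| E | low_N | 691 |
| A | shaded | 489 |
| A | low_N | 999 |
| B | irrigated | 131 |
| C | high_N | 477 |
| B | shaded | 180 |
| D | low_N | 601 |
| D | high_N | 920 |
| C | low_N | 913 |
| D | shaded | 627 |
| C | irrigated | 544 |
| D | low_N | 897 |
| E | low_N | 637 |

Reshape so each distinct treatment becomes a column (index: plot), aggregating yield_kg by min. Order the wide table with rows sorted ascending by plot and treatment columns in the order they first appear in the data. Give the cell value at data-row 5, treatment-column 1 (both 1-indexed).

425

With rows sorted ascending by plot, row 5 is plot=E. treatment columns in first-appearance order: mulched, high_N, irrigated, shaded, low_N; column 1 is mulched.
Long rows with plot=E, treatment=mulched: min(710, 425) = 425.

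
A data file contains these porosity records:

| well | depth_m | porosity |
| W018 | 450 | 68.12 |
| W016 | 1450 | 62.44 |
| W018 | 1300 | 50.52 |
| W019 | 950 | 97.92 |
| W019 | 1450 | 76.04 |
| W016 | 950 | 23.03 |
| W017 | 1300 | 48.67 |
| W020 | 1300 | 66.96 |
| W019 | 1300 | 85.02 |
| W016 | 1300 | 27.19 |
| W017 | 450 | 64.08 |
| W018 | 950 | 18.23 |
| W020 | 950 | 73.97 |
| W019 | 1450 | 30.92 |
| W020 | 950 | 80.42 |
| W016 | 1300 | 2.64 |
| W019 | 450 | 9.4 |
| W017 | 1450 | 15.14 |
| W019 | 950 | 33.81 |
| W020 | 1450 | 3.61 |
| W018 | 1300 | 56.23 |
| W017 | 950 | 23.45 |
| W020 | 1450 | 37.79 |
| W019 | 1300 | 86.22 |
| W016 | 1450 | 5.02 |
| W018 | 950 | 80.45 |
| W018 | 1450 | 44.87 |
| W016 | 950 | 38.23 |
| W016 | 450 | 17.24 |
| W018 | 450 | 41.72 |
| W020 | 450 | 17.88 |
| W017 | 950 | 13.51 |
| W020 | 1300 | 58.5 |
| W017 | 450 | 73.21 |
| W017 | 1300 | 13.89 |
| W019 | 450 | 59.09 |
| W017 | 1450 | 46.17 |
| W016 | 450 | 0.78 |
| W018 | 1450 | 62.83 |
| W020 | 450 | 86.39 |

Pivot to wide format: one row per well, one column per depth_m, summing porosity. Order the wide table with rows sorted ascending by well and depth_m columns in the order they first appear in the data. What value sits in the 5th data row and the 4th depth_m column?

154.39

With rows sorted ascending by well, row 5 is well=W020. depth_m columns in first-appearance order: 450, 1450, 1300, 950; column 4 is 950.
Long rows with well=W020, depth_m=950: 73.97 + 80.42 = 154.39.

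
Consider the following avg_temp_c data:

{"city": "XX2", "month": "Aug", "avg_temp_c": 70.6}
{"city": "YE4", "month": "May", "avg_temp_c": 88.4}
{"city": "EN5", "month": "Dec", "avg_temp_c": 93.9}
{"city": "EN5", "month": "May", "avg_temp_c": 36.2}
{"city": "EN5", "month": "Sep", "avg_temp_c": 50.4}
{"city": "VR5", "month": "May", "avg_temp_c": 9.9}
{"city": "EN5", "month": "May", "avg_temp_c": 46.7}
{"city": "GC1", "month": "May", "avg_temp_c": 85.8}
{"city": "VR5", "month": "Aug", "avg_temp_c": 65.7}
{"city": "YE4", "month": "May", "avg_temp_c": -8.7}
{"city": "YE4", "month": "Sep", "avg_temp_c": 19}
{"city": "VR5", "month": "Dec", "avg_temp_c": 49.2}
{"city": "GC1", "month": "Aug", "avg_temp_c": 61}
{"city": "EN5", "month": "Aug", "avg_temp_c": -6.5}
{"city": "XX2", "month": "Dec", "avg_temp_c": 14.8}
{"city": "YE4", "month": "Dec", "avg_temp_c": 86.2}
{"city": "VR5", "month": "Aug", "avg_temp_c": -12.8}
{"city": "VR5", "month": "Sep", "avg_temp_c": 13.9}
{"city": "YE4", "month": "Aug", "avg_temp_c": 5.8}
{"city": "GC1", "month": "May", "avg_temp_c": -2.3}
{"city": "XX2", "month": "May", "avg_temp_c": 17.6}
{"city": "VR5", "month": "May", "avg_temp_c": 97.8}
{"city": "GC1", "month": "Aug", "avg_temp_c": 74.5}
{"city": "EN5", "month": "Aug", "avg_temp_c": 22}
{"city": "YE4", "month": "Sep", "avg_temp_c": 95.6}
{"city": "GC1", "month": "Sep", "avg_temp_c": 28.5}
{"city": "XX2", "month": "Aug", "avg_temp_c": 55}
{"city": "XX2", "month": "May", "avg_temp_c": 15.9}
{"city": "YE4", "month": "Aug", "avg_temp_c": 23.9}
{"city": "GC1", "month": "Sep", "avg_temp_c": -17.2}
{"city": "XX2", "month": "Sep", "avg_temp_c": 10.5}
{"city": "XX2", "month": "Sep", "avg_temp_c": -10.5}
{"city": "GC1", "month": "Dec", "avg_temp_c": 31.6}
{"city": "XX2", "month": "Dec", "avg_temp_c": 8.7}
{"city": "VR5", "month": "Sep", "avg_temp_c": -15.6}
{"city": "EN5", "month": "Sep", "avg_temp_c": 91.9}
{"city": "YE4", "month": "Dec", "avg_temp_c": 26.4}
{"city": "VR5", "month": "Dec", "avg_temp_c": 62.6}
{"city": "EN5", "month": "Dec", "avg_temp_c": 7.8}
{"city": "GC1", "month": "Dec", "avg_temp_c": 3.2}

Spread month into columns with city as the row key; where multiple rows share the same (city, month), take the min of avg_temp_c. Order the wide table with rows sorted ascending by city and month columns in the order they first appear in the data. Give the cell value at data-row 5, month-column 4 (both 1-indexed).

With rows sorted ascending by city, row 5 is city=YE4. month columns in first-appearance order: Aug, May, Dec, Sep; column 4 is Sep.
Long rows with city=YE4, month=Sep: min(19, 95.6) = 19.

19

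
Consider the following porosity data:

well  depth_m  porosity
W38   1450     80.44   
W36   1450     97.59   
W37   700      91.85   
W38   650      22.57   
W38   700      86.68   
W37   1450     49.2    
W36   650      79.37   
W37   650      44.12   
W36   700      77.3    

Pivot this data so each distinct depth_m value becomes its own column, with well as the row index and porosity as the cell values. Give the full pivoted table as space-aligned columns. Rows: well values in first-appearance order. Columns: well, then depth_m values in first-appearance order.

Columns: well plus the 3 distinct depth_m values (1450, 700, 650).
For example, row W38 column 1450 takes porosity=80.44 from the long row (W38, 1450).

well  1450   700    650  
W38   80.44  86.68  22.57
W36   97.59  77.3   79.37
W37   49.2   91.85  44.12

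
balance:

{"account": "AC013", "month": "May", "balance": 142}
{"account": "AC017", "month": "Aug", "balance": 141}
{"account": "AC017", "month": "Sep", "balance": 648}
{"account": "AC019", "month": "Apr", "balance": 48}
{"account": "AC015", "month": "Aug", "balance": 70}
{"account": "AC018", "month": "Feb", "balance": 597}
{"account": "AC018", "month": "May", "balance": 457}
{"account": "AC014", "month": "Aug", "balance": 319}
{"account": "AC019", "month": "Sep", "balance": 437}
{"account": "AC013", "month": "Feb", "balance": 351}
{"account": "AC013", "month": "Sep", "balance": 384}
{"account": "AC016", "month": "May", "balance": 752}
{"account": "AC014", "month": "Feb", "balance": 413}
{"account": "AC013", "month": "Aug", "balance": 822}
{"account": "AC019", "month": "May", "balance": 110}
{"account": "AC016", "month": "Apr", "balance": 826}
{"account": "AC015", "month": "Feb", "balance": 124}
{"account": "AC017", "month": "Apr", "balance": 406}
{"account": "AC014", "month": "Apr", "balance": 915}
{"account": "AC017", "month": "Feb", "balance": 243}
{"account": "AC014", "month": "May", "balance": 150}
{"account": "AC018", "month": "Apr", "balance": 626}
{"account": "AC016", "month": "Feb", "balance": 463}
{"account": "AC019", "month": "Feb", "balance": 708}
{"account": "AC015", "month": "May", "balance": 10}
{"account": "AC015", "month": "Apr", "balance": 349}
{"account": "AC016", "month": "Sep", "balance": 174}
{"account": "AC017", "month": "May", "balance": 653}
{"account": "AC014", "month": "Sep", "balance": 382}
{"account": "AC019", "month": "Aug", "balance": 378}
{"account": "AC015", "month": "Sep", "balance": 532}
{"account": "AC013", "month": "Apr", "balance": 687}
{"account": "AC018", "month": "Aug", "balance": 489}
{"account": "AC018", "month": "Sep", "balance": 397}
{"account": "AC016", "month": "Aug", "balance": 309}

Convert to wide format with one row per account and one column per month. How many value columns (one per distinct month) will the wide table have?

5 distinct month values: Feb, Sep, May, Aug, Apr.

5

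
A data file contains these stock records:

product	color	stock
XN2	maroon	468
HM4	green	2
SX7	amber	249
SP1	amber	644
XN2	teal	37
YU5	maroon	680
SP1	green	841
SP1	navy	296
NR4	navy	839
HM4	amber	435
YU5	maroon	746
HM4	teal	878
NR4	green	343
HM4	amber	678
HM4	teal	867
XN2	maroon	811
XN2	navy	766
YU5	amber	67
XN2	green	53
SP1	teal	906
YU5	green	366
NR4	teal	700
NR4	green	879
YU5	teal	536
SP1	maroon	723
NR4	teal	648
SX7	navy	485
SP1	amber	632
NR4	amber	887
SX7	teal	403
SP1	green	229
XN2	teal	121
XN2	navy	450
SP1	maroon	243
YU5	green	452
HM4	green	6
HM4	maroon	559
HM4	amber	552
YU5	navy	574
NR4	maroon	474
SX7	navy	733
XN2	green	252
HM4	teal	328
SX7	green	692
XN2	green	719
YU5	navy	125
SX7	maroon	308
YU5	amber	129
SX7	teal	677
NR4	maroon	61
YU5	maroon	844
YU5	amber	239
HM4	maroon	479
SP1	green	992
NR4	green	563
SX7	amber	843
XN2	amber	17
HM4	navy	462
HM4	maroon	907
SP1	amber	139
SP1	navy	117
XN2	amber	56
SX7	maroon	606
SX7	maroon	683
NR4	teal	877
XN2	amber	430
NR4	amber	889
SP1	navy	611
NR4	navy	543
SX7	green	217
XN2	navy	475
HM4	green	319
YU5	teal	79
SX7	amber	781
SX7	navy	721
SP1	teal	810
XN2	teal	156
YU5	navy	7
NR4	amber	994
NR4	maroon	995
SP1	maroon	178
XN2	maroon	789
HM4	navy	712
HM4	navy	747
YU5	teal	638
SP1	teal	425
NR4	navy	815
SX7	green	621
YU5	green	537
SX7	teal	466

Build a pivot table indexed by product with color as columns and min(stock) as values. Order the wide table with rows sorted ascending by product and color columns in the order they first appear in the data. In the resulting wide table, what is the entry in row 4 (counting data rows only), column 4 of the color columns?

403

With rows sorted ascending by product, row 4 is product=SX7. color columns in first-appearance order: maroon, green, amber, teal, navy; column 4 is teal.
Long rows with product=SX7, color=teal: min(403, 677, 466) = 403.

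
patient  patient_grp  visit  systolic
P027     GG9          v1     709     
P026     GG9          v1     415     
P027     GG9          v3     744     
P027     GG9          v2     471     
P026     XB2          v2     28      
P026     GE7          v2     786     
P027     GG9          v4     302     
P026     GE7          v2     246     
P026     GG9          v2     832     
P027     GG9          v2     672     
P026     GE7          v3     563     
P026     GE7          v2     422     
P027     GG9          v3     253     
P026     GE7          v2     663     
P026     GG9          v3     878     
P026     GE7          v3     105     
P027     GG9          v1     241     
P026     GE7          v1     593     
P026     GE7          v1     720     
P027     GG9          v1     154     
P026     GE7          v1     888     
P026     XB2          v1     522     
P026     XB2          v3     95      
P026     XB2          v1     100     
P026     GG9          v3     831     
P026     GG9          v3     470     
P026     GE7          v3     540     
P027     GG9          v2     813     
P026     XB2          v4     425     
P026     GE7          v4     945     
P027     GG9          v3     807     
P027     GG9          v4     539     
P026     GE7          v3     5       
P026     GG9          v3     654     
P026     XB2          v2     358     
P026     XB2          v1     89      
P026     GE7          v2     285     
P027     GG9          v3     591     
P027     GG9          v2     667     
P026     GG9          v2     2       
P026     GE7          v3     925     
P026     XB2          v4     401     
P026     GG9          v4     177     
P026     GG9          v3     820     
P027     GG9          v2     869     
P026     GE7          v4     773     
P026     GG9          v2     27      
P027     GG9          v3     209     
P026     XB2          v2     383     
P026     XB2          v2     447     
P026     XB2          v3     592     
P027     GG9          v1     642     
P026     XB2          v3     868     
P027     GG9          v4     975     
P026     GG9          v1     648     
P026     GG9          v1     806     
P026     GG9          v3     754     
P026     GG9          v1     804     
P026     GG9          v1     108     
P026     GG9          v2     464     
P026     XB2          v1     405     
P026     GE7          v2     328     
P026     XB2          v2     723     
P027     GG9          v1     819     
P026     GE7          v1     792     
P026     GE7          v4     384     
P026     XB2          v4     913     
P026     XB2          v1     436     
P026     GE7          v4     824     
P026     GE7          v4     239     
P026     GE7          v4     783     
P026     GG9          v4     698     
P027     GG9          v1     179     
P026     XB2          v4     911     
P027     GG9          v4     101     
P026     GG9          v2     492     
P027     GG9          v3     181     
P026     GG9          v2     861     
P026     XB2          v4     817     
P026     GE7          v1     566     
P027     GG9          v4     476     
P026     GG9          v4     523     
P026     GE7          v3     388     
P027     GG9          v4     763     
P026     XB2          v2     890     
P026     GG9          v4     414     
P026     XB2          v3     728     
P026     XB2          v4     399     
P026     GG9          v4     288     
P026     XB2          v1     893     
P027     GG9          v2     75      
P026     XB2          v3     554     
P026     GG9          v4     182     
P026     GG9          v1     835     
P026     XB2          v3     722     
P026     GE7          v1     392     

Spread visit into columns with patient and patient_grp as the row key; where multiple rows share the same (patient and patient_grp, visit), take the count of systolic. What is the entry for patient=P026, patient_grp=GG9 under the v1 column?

6

Rows with patient=P026, patient_grp=GG9 and visit=v1: systolic values are 415, 648, 806, 804, 108, 835.
6 rows match — count = 6.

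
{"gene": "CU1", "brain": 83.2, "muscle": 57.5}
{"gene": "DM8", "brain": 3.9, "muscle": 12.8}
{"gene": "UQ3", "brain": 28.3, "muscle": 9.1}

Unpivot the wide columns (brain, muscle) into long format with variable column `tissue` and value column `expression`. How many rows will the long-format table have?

3 gene values × 2 melted columns = 6 rows.

6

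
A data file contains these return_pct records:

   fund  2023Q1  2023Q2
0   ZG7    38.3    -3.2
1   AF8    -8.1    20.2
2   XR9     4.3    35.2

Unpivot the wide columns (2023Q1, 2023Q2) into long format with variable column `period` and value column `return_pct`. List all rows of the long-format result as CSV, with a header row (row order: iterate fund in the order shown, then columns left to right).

fund,period,return_pct
ZG7,2023Q1,38.3
ZG7,2023Q2,-3.2
AF8,2023Q1,-8.1
AF8,2023Q2,20.2
XR9,2023Q1,4.3
XR9,2023Q2,35.2

Each (fund, column) pair becomes one row: 3 × 2 = 6 rows.
For example, (ZG7, 2023Q1) → return_pct=38.3.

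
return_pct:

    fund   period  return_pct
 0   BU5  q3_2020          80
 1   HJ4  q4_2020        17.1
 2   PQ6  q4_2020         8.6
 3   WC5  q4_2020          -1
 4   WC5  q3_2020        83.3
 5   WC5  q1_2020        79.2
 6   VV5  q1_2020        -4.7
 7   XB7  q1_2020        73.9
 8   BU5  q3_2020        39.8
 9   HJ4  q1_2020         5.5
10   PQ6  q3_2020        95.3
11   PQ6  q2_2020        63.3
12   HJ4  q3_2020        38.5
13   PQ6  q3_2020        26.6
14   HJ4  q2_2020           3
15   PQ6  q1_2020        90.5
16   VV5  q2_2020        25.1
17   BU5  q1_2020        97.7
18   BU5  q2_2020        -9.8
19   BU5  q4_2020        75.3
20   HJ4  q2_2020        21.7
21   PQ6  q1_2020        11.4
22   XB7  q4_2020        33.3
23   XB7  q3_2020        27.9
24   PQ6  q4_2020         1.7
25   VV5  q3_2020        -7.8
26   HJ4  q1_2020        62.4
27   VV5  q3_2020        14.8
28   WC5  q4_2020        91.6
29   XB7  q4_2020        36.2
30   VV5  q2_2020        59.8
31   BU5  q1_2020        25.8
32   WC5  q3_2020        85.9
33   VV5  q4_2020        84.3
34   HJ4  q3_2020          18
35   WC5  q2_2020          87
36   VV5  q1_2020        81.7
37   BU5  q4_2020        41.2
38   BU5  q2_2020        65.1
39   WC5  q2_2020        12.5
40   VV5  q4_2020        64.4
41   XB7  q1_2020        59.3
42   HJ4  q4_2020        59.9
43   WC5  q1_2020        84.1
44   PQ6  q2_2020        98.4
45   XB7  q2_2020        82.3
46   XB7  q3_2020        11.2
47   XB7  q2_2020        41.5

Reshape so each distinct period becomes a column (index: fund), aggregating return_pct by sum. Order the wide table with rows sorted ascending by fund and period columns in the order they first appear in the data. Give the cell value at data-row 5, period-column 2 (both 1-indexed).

90.6

With rows sorted ascending by fund, row 5 is fund=WC5. period columns in first-appearance order: q3_2020, q4_2020, q1_2020, q2_2020; column 2 is q4_2020.
Long rows with fund=WC5, period=q4_2020: -1 + 91.6 = 90.6.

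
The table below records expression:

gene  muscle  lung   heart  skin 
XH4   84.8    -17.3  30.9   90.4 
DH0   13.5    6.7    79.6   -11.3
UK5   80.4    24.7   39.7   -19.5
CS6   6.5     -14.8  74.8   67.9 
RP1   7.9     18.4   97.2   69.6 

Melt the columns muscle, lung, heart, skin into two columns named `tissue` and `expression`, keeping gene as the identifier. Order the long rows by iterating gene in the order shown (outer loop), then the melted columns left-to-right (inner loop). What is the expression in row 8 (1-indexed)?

-11.3

20 rows total (5 × 4). Row 8: index ⌊(8-1)/4⌋ = 1 into gene → DH0; (8-1) mod 4 = 3 into the melted columns → skin.
So row 8 is (DH0, skin, -11.3); expression = -11.3.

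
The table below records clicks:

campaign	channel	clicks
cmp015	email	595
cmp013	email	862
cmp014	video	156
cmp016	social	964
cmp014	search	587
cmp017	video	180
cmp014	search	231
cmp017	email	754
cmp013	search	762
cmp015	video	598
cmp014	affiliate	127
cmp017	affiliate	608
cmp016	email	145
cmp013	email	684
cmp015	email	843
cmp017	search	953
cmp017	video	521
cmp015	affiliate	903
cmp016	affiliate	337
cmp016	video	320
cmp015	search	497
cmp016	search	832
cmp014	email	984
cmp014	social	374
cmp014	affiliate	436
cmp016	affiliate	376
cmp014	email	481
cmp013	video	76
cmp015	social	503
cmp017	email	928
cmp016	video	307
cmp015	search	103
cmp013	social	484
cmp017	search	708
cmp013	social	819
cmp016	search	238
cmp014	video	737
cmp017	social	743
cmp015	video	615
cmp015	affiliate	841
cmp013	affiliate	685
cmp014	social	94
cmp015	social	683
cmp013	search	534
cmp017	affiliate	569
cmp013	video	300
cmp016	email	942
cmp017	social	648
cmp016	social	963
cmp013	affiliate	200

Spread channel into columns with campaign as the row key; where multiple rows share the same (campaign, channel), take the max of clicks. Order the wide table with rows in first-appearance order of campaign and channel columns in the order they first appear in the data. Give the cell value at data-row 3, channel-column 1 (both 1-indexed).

With rows in first-appearance order of campaign, row 3 is campaign=cmp014. channel columns in first-appearance order: email, video, social, search, affiliate; column 1 is email.
Long rows with campaign=cmp014, channel=email: max(984, 481) = 984.

984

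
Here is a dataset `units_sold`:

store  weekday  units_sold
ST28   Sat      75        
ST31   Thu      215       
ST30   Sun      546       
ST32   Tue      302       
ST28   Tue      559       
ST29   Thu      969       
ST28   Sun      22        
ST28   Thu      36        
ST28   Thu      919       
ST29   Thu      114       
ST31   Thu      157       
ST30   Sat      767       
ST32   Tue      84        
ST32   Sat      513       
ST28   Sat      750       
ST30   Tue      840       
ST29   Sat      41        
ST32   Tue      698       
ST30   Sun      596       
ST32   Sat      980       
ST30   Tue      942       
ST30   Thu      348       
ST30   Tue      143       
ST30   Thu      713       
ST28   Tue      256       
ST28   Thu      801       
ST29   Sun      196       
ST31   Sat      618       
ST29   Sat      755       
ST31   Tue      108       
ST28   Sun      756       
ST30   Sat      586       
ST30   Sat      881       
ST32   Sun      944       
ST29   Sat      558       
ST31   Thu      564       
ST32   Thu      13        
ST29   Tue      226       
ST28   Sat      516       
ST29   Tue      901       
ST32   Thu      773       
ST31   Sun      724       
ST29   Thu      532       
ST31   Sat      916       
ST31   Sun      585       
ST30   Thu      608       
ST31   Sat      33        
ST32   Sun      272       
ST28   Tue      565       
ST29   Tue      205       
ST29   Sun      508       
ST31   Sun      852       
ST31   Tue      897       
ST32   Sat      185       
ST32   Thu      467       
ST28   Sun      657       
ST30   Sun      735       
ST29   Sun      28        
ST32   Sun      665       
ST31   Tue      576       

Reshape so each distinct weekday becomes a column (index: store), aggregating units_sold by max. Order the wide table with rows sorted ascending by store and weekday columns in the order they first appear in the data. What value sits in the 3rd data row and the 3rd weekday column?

735

With rows sorted ascending by store, row 3 is store=ST30. weekday columns in first-appearance order: Sat, Thu, Sun, Tue; column 3 is Sun.
Long rows with store=ST30, weekday=Sun: max(546, 596, 735) = 735.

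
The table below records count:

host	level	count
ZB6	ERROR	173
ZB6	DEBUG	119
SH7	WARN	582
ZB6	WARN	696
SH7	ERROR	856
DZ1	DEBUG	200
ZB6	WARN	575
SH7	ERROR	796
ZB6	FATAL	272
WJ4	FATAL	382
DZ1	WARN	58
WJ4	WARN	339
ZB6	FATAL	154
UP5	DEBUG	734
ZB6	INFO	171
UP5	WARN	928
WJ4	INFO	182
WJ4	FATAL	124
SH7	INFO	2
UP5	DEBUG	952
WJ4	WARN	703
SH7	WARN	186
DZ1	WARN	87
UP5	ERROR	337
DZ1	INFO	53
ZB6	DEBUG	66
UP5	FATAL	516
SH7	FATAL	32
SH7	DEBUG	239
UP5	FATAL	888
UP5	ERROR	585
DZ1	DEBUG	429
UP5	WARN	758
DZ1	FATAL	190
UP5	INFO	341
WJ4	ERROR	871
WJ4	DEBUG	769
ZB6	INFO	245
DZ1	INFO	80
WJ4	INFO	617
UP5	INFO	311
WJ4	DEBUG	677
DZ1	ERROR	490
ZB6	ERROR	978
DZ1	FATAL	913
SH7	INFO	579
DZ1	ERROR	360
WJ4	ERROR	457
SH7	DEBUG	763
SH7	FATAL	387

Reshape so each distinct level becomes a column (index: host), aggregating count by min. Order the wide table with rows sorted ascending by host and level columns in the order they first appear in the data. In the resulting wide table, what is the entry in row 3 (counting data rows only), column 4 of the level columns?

With rows sorted ascending by host, row 3 is host=UP5. level columns in first-appearance order: ERROR, DEBUG, WARN, FATAL, INFO; column 4 is FATAL.
Long rows with host=UP5, level=FATAL: min(516, 888) = 516.

516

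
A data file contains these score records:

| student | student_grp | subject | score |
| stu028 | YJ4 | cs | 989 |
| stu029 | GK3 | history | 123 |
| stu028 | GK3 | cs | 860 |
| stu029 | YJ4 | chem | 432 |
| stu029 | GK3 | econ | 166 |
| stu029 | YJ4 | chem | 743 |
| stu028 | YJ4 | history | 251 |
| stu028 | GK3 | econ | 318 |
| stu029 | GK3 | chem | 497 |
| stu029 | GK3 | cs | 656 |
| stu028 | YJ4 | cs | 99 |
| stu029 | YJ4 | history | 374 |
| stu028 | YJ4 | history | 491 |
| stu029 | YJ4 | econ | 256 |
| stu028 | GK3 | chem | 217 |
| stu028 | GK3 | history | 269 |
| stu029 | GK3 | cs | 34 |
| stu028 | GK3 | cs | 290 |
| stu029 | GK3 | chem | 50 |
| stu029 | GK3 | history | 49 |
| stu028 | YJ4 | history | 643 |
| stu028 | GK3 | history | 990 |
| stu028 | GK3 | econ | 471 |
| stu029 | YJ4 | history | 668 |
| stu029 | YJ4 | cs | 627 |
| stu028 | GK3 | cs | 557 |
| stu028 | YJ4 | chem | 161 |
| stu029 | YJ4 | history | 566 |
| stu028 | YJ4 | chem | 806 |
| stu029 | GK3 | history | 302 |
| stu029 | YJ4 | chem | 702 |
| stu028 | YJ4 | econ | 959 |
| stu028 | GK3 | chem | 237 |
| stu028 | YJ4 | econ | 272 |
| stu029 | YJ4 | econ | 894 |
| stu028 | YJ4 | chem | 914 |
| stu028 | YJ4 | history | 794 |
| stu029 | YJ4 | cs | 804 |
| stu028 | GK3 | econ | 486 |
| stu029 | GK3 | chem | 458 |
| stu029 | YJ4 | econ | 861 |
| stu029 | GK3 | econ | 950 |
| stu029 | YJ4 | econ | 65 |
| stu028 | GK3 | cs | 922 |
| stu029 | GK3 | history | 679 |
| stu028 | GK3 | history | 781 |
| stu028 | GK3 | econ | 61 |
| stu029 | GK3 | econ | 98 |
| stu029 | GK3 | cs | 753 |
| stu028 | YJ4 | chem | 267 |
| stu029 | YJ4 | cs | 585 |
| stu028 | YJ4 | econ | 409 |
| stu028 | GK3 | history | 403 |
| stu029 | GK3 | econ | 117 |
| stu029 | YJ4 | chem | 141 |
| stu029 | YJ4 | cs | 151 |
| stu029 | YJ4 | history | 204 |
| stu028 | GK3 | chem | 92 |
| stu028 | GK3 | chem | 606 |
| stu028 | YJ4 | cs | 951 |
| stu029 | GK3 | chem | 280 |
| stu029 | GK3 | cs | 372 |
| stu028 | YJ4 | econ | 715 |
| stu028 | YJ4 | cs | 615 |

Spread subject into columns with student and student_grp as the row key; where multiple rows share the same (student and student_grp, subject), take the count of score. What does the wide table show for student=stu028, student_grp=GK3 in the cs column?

Rows with student=stu028, student_grp=GK3 and subject=cs: score values are 860, 290, 557, 922.
4 rows match — count = 4.

4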